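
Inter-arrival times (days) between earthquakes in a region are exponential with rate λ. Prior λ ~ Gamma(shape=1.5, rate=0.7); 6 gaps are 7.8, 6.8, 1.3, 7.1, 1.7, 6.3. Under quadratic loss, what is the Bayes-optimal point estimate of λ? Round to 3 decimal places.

Σ times = 31.0. Posterior: Gamma(shape = 1.5+6 = 7.5, rate = 0.7+31.0 = 31.7).
Mode = (α−1)/β = 6.5/31.7 = 0.205.
Mean = α/β = 7.5/31.7 = 0.237.
Quadratic loss ⇒ the optimal estimator is the posterior mean.

0.237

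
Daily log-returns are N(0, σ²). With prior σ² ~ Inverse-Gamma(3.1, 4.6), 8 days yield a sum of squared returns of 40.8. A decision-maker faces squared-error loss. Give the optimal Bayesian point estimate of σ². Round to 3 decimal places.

Posterior: Inverse-Gamma(shape = 3.1+8/2 = 7.1, scale = 4.6+40.8/2 = 25.0).
Mode = β/(α+1) = 25.0/8.1 = 3.086.
Mean = β/(α−1) = 25.0/6.1 = 4.098.
Squared-error loss ⇒ the optimal estimator is the posterior mean.

4.098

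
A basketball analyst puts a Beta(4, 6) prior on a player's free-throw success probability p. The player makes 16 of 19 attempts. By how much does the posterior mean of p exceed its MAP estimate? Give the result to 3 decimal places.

-0.014

Posterior: Beta(4+16, 6+3) = Beta(20, 9).
Mode = (20−1)/(20+9−2) = 19/27 = 0.704.
Mean = 20/(20+9) = 20/29 = 0.690.
Difference = 0.690 − 0.704 = -0.014.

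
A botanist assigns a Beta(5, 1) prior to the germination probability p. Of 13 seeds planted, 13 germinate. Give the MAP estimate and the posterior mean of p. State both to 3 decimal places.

MAP = 1.000; posterior mean = 0.947

Posterior: Beta(5+13, 1+0) = Beta(18, 1).
Since β = 1 ≤ 1 and α > 1, the Beta density is monotone increasing on [0,1]; the mode is at 1.
Mean = 18/(18+1) = 0.947.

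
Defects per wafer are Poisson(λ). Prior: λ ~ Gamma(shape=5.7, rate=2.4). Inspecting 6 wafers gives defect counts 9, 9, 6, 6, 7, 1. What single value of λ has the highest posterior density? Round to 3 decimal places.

Σ counts = 38. Posterior: Gamma(shape = 5.7+38 = 43.7, rate = 2.4+6 = 8.4).
Mode = (α−1)/β = 42.7/8.4 = 5.083.
Mean = α/β = 43.7/8.4 = 5.202.
This is the posterior mode — the MAP estimate.

5.083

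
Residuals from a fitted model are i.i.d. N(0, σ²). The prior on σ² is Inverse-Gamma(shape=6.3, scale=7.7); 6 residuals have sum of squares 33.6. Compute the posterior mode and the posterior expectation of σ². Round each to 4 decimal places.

MAP: 2.3786. Posterior mean: 2.9518.

Posterior: Inverse-Gamma(shape = 6.3+6/2 = 9.3, scale = 7.7+33.6/2 = 24.5).
Mode = β/(α+1) = 24.5/10.3 = 2.3786.
Mean = β/(α−1) = 24.5/8.3 = 2.9518.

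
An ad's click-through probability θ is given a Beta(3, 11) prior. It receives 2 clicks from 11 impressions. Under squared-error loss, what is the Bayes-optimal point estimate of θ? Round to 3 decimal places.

Posterior: Beta(3+2, 11+9) = Beta(5, 20).
Mode = (5−1)/(5+20−2) = 4/23 = 0.174.
Mean = 5/(5+20) = 5/25 = 0.200.
Squared-error loss ⇒ the optimal estimator is the posterior mean.

0.200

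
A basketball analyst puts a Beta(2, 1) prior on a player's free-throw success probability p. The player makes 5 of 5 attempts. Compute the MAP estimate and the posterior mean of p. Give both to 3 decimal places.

Posterior: Beta(2+5, 1+0) = Beta(7, 1).
Since β = 1 ≤ 1 and α > 1, the Beta density is monotone increasing on [0,1]; the mode is at 1.
Mean = 7/(7+1) = 0.875.

MAP = 1.000; posterior mean = 0.875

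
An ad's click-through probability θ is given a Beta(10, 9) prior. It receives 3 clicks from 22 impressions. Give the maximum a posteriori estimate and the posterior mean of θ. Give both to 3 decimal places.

Posterior: Beta(10+3, 9+19) = Beta(13, 28).
Mode = (13−1)/(13+28−2) = 12/39 = 0.308.
Mean = 13/(13+28) = 13/41 = 0.317.
Right-skewed posterior ⇒ mode < mean.

MAP = 0.308; posterior mean = 0.317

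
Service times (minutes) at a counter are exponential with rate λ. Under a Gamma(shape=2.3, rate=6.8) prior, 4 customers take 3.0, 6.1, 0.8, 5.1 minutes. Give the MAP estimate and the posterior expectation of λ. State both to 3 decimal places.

MAP: 0.243. Posterior mean: 0.289.

Σ times = 15.0. Posterior: Gamma(shape = 2.3+4 = 6.3, rate = 6.8+15.0 = 21.8).
Mode = (α−1)/β = 5.3/21.8 = 0.243.
Mean = α/β = 6.3/21.8 = 0.289.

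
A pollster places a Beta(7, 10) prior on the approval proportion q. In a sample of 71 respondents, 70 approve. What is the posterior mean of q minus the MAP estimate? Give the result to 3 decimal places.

-0.009

Posterior: Beta(7+70, 10+1) = Beta(77, 11).
Mode = (77−1)/(77+11−2) = 76/86 = 0.884.
Mean = 77/(77+11) = 77/88 = 0.875.
Difference = 0.875 − 0.884 = -0.009.
The posterior is left-skewed, so the mode exceeds the mean.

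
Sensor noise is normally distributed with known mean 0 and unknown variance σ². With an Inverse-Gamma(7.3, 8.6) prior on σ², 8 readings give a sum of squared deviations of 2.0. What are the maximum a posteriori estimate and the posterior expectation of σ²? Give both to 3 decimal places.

σ²_MAP = 0.780, E[σ²|data] = 0.932

Posterior: Inverse-Gamma(shape = 7.3+8/2 = 11.3, scale = 8.6+2.0/2 = 9.6).
Mode = β/(α+1) = 9.6/12.3 = 0.780.
Mean = β/(α−1) = 9.6/10.3 = 0.932.
Mean > mode: the posterior has a right tail.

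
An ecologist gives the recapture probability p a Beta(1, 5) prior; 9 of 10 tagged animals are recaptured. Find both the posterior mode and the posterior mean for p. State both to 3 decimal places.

Posterior: Beta(1+9, 5+1) = Beta(10, 6).
Mode = (10−1)/(10+6−2) = 9/14 = 0.643.
Mean = 10/(10+6) = 10/16 = 0.625.
The mean is pulled below the mode by the posterior's left skew.

p_MAP = 0.643, E[p|data] = 0.625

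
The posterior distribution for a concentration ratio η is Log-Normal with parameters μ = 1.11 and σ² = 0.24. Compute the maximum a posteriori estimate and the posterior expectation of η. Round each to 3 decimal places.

η_MAP = 2.387, E[η|data] = 3.421

Mode = exp(μ − σ²) = exp(0.87) = 2.387.
Mean = exp(μ + σ²/2) = exp(1.230) = 3.421.
The mean is pulled above the mode by the posterior's right skew.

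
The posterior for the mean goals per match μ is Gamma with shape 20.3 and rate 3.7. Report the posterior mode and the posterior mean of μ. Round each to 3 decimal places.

MAP = 5.216, posterior mean = 5.486

Mode = (α−1)/β = 19.3/3.7 = 5.216.
Mean = α/β = 20.3/3.7 = 5.486.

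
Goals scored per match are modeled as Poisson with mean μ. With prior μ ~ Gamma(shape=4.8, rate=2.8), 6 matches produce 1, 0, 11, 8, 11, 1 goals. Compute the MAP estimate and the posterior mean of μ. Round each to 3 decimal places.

MAP estimate = 4.068, posterior mean = 4.182

Σ counts = 32. Posterior: Gamma(shape = 4.8+32 = 36.8, rate = 2.8+6 = 8.8).
Mode = (α−1)/β = 35.8/8.8 = 4.068.
Mean = α/β = 36.8/8.8 = 4.182.
Mean > mode: the posterior has a right tail.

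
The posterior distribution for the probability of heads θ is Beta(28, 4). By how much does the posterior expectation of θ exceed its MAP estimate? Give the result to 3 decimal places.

-0.025

Mode = (28−1)/(28+4−2) = 27/30 = 0.900.
Mean = 28/(28+4) = 28/32 = 0.875.
Difference = 0.875 − 0.900 = -0.025.
The posterior is left-skewed, so the mode exceeds the mean.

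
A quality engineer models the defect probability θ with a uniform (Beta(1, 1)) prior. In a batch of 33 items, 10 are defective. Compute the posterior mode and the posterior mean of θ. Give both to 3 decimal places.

posterior mode = 0.303, posterior mean = 0.314

Posterior: Beta(1+10, 1+23) = Beta(11, 24).
Mode = (11−1)/(11+24−2) = 10/33 = 0.303.
With a flat prior the MAP equals the MLE, 10/33.
Mean = 11/(11+24) = 11/35 = 0.314.
The mean is pulled above the mode by the posterior's right skew.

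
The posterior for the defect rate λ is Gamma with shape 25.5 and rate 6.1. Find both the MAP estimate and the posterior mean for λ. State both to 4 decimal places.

MAP = 4.0164; posterior mean = 4.1803

Mode = (α−1)/β = 24.5/6.1 = 4.0164.
Mean = α/β = 25.5/6.1 = 4.1803.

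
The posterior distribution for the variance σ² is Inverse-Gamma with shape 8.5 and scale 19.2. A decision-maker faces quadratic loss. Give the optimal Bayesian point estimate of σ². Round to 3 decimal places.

2.560

Mode = β/(α+1) = 19.2/9.5 = 2.021.
Mean = β/(α−1) = 19.2/7.5 = 2.560.
Quadratic loss ⇒ the optimal estimator is the posterior mean.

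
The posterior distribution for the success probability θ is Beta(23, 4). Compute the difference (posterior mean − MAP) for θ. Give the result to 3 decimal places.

Mode = (23−1)/(23+4−2) = 22/25 = 0.880.
Mean = 23/(23+4) = 23/27 = 0.852.
Difference = 0.852 − 0.880 = -0.028.

-0.028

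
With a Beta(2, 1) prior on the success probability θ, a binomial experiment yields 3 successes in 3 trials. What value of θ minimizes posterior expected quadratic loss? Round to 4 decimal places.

Posterior: Beta(2+3, 1+0) = Beta(5, 1).
Since β = 1 ≤ 1 and α > 1, the Beta density is monotone increasing on [0,1]; the mode is at 1.
Mean = 5/(5+1) = 0.8333.
Quadratic loss ⇒ the optimal estimator is the posterior mean.

0.8333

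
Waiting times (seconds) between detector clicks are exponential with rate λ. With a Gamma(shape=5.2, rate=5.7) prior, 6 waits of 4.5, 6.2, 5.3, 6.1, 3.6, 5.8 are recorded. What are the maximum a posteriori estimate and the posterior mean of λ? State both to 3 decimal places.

maximum a posteriori estimate = 0.274, posterior mean = 0.301

Σ times = 31.5. Posterior: Gamma(shape = 5.2+6 = 11.2, rate = 5.7+31.5 = 37.2).
Mode = (α−1)/β = 10.2/37.2 = 0.274.
Mean = α/β = 11.2/37.2 = 0.301.
The posterior is right-skewed, so the mean exceeds the mode.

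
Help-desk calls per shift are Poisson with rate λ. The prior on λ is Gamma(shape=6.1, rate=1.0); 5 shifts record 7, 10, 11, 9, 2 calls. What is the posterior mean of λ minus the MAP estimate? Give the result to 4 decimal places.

Σ counts = 39. Posterior: Gamma(shape = 6.1+39 = 45.1, rate = 1.0+5 = 6.0).
Mode = (α−1)/β = 44.1/6.0 = 7.3500.
Mean = α/β = 45.1/6.0 = 7.5167.
Difference = 7.5167 − 7.3500 = 0.1667.
Mean > mode: the posterior has a right tail.

0.1667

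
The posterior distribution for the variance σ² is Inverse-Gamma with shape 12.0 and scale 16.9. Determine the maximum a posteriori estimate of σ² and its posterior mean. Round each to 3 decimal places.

Mode = β/(α+1) = 16.9/13.0 = 1.300.
Mean = β/(α−1) = 16.9/11.0 = 1.536.

MAP = 1.300, posterior mean = 1.536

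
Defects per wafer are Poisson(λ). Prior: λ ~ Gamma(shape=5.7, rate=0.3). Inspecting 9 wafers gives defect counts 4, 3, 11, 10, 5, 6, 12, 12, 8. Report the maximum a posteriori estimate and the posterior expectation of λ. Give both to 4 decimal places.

Σ counts = 71. Posterior: Gamma(shape = 5.7+71 = 76.7, rate = 0.3+9 = 9.3).
Mode = (α−1)/β = 75.7/9.3 = 8.1398.
Mean = α/β = 76.7/9.3 = 8.2473.

maximum a posteriori estimate = 8.1398, posterior expectation = 8.2473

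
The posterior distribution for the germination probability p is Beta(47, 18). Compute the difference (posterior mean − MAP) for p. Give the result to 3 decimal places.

Mode = (47−1)/(47+18−2) = 46/63 = 0.730.
Mean = 47/(47+18) = 47/65 = 0.723.
Difference = 0.723 − 0.730 = -0.007.
The mean is pulled below the mode by the posterior's left skew.

-0.007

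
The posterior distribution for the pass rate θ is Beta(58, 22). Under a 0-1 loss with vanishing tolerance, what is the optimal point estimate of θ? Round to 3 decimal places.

Mode = (58−1)/(58+22−2) = 57/78 = 0.731.
Mean = 58/(58+22) = 58/80 = 0.725.
This is the posterior mode — the MAP estimate.

0.731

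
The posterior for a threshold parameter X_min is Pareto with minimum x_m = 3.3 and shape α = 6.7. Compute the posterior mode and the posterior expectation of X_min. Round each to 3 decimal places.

MAP: 3.300. Posterior mean: 3.879.

The Pareto density is strictly decreasing on [x_m, ∞), so the mode is x_m = 3.300.
Mean = α·x_m/(α−1) = 6.7·3.3/5.7 = 3.879.
Right-skewed posterior ⇒ mode < mean.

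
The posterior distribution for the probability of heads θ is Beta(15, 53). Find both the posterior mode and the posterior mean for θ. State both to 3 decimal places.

Mode = (15−1)/(15+53−2) = 14/66 = 0.212.
Mean = 15/(15+53) = 15/68 = 0.221.
The posterior is right-skewed, so the mean exceeds the mode.

MAP = 0.212, posterior mean = 0.221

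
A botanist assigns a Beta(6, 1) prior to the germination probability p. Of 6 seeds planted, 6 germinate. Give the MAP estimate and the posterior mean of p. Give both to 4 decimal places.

p_MAP = 1.0000, E[p|data] = 0.9231

Posterior: Beta(6+6, 1+0) = Beta(12, 1).
Since β = 1 ≤ 1 and α > 1, the Beta density is monotone increasing on [0,1]; the mode is at 1.
Mean = 12/(12+1) = 0.9231.
The mean is pulled below the mode by the posterior's left skew.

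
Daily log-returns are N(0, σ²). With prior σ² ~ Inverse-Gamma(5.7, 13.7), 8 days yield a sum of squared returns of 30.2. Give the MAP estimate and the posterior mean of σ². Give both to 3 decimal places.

MAP: 2.692. Posterior mean: 3.310.

Posterior: Inverse-Gamma(shape = 5.7+8/2 = 9.7, scale = 13.7+30.2/2 = 28.8).
Mode = β/(α+1) = 28.8/10.7 = 2.692.
Mean = β/(α−1) = 28.8/8.7 = 3.310.
The mean is pulled above the mode by the posterior's right skew.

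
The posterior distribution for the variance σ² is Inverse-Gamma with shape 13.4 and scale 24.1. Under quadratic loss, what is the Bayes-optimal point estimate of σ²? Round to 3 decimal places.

Mode = β/(α+1) = 24.1/14.4 = 1.674.
Mean = β/(α−1) = 24.1/12.4 = 1.944.
Quadratic loss ⇒ the optimal estimator is the posterior mean.

1.944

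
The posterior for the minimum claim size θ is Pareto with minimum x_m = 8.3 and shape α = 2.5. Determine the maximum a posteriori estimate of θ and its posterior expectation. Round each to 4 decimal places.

θ_MAP = 8.3000, E[θ|data] = 13.8333

The Pareto density is strictly decreasing on [x_m, ∞), so the mode is x_m = 8.3000.
Mean = α·x_m/(α−1) = 2.5·8.3/1.5 = 13.8333.
The posterior is right-skewed, so the mean exceeds the mode.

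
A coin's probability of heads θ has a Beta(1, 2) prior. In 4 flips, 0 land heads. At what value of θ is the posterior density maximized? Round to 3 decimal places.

Posterior: Beta(1+0, 2+4) = Beta(1, 6).
Since α = 1 ≤ 1 and β > 1, the Beta density is monotone decreasing on [0,1]; the mode is at 0.
Mean = 1/(1+6) = 0.143.
This is the posterior mode — the MAP estimate.

0.000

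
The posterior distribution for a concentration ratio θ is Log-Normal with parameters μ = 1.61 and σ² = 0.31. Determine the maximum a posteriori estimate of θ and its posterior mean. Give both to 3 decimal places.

maximum a posteriori estimate = 3.669, posterior mean = 5.842

Mode = exp(μ − σ²) = exp(1.30) = 3.669.
Mean = exp(μ + σ²/2) = exp(1.765) = 5.842.
The posterior is right-skewed, so the mean exceeds the mode.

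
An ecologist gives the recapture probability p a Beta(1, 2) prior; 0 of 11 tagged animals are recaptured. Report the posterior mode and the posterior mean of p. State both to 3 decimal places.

Posterior: Beta(1+0, 2+11) = Beta(1, 13).
Since α = 1 ≤ 1 and β > 1, the Beta density is monotone decreasing on [0,1]; the mode is at 0.
Mean = 1/(1+13) = 0.071.
Mean > mode: the posterior has a right tail.

MAP = 0.000; posterior mean = 0.071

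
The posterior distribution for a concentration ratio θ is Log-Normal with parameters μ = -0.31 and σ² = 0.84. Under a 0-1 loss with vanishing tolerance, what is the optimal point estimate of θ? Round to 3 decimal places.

0.317

Mode = exp(μ − σ²) = exp(-1.15) = 0.317.
Mean = exp(μ + σ²/2) = exp(0.110) = 1.116.
This is the posterior mode — the MAP estimate.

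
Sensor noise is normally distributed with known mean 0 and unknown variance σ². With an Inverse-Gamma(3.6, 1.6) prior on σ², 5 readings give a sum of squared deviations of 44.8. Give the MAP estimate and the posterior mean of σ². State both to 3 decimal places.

Posterior: Inverse-Gamma(shape = 3.6+5/2 = 6.1, scale = 1.6+44.8/2 = 24.0).
Mode = β/(α+1) = 24.0/7.1 = 3.380.
Mean = β/(α−1) = 24.0/5.1 = 4.706.
The posterior is right-skewed, so the mean exceeds the mode.

σ²_MAP = 3.380, E[σ²|data] = 4.706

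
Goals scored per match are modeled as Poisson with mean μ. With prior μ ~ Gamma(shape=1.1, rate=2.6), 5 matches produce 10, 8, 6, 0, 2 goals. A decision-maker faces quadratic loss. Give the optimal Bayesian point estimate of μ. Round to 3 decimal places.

Σ counts = 26. Posterior: Gamma(shape = 1.1+26 = 27.1, rate = 2.6+5 = 7.6).
Mode = (α−1)/β = 26.1/7.6 = 3.434.
Mean = α/β = 27.1/7.6 = 3.566.
Quadratic loss ⇒ the optimal estimator is the posterior mean.

3.566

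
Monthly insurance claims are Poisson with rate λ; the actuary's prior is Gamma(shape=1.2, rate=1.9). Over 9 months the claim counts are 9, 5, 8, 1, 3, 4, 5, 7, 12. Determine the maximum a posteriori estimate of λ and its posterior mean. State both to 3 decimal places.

MAP: 4.972. Posterior mean: 5.064.

Σ counts = 54. Posterior: Gamma(shape = 1.2+54 = 55.2, rate = 1.9+9 = 10.9).
Mode = (α−1)/β = 54.2/10.9 = 4.972.
Mean = α/β = 55.2/10.9 = 5.064.
The mean is pulled above the mode by the posterior's right skew.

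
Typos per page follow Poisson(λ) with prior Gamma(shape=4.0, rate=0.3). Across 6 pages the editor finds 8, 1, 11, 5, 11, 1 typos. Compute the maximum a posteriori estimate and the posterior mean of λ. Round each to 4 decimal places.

MAP = 6.3492, posterior mean = 6.5079

Σ counts = 37. Posterior: Gamma(shape = 4.0+37 = 41.0, rate = 0.3+6 = 6.3).
Mode = (α−1)/β = 40.0/6.3 = 6.3492.
Mean = α/β = 41.0/6.3 = 6.5079.
The posterior is right-skewed, so the mean exceeds the mode.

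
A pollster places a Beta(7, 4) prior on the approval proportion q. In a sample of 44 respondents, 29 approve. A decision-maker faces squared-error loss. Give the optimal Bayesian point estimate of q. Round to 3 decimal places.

0.655

Posterior: Beta(7+29, 4+15) = Beta(36, 19).
Mode = (36−1)/(36+19−2) = 35/53 = 0.660.
Mean = 36/(36+19) = 36/55 = 0.655.
Squared-error loss ⇒ the optimal estimator is the posterior mean.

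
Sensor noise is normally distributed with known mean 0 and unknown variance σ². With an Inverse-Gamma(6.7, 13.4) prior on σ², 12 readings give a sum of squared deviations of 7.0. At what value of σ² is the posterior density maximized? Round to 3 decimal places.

1.234

Posterior: Inverse-Gamma(shape = 6.7+12/2 = 12.7, scale = 13.4+7.0/2 = 16.9).
Mode = β/(α+1) = 16.9/13.7 = 1.234.
Mean = β/(α−1) = 16.9/11.7 = 1.444.
This is the posterior mode — the MAP estimate.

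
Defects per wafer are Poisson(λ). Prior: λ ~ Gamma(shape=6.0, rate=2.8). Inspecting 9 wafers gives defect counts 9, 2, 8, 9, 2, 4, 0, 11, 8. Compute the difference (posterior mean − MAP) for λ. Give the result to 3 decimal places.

Σ counts = 53. Posterior: Gamma(shape = 6.0+53 = 59.0, rate = 2.8+9 = 11.8).
Mode = (α−1)/β = 58.0/11.8 = 4.915.
Mean = α/β = 59.0/11.8 = 5.000.
Difference = 5.000 − 4.915 = 0.085.
The posterior is right-skewed, so the mean exceeds the mode.

0.085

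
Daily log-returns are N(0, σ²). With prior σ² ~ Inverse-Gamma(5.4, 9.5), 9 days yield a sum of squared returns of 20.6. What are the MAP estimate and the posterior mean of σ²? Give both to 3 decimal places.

MAP = 1.817; posterior mean = 2.225

Posterior: Inverse-Gamma(shape = 5.4+9/2 = 9.9, scale = 9.5+20.6/2 = 19.8).
Mode = β/(α+1) = 19.8/10.9 = 1.817.
Mean = β/(α−1) = 19.8/8.9 = 2.225.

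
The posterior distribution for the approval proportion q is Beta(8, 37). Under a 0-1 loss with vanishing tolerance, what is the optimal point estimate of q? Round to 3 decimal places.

0.163

Mode = (8−1)/(8+37−2) = 7/43 = 0.163.
Mean = 8/(8+37) = 8/45 = 0.178.
This is the posterior mode — the MAP estimate.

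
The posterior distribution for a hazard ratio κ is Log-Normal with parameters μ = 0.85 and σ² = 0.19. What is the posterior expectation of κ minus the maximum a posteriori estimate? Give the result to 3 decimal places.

0.638

Mode = exp(μ − σ²) = exp(0.66) = 1.935.
Mean = exp(μ + σ²/2) = exp(0.945) = 2.573.
Difference = 2.573 − 1.935 = 0.638.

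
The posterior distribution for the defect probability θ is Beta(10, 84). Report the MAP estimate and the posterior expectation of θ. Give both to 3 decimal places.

Mode = (10−1)/(10+84−2) = 9/92 = 0.098.
Mean = 10/(10+84) = 10/94 = 0.106.

MAP estimate = 0.098, posterior expectation = 0.106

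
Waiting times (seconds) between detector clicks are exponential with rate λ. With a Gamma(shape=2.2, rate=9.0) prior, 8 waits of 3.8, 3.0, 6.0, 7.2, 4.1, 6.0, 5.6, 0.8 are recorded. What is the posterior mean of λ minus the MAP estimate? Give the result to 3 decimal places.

0.022

Σ times = 36.5. Posterior: Gamma(shape = 2.2+8 = 10.2, rate = 9.0+36.5 = 45.5).
Mode = (α−1)/β = 9.2/45.5 = 0.202.
Mean = α/β = 10.2/45.5 = 0.224.
Difference = 0.224 − 0.202 = 0.022.
The posterior is right-skewed, so the mean exceeds the mode.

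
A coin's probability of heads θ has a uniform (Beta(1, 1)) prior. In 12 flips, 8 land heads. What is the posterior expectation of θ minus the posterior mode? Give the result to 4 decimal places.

Posterior: Beta(1+8, 1+4) = Beta(9, 5).
Mode = (9−1)/(9+5−2) = 8/12 = 0.6667.
Mean = 9/(9+5) = 9/14 = 0.6429.
Difference = 0.6429 − 0.6667 = -0.0238.
Mode > mean: the posterior has a left tail.

-0.0238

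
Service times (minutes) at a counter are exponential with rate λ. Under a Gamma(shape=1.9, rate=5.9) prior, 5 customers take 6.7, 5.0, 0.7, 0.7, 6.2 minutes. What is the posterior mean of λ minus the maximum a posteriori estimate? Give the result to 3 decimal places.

0.040

Σ times = 19.3. Posterior: Gamma(shape = 1.9+5 = 6.9, rate = 5.9+19.3 = 25.2).
Mode = (α−1)/β = 5.9/25.2 = 0.234.
Mean = α/β = 6.9/25.2 = 0.274.
Difference = 0.274 − 0.234 = 0.040.
The mean is pulled above the mode by the posterior's right skew.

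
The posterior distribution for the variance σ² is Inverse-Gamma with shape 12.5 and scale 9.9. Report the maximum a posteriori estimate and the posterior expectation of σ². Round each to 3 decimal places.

σ²_MAP = 0.733, E[σ²|data] = 0.861

Mode = β/(α+1) = 9.9/13.5 = 0.733.
Mean = β/(α−1) = 9.9/11.5 = 0.861.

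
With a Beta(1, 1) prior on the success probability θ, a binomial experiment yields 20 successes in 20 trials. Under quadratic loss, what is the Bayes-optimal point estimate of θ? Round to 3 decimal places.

0.955

Posterior: Beta(1+20, 1+0) = Beta(21, 1).
Since β = 1 ≤ 1 and α > 1, the Beta density is monotone increasing on [0,1]; the mode is at 1.
Mean = 21/(21+1) = 0.955.
Quadratic loss ⇒ the optimal estimator is the posterior mean.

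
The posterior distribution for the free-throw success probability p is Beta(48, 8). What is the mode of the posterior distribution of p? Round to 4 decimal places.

Mode = (48−1)/(48+8−2) = 47/54 = 0.8704.
Mean = 48/(48+8) = 48/56 = 0.8571.
This is the posterior mode — the MAP estimate.

0.8704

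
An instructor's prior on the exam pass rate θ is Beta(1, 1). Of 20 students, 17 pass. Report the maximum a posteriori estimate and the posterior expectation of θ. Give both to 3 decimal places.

maximum a posteriori estimate = 0.850, posterior expectation = 0.818

Posterior: Beta(1+17, 1+3) = Beta(18, 4).
Mode = (18−1)/(18+4−2) = 17/20 = 0.850.
With a flat prior the MAP equals the MLE, 17/20.
Mean = 18/(18+4) = 18/22 = 0.818.
The posterior is left-skewed, so the mode exceeds the mean.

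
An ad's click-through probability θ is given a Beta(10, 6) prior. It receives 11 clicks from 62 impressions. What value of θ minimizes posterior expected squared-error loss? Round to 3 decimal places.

Posterior: Beta(10+11, 6+51) = Beta(21, 57).
Mode = (21−1)/(21+57−2) = 20/76 = 0.263.
Mean = 21/(21+57) = 21/78 = 0.269.
Squared-error loss ⇒ the optimal estimator is the posterior mean.

0.269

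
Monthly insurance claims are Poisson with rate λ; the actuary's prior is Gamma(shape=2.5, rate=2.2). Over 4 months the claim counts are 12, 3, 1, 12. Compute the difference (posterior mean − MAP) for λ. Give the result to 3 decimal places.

0.161

Σ counts = 28. Posterior: Gamma(shape = 2.5+28 = 30.5, rate = 2.2+4 = 6.2).
Mode = (α−1)/β = 29.5/6.2 = 4.758.
Mean = α/β = 30.5/6.2 = 4.919.
Difference = 4.919 − 4.758 = 0.161.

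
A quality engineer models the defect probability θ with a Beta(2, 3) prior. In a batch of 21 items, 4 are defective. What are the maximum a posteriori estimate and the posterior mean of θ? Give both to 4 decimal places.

Posterior: Beta(2+4, 3+17) = Beta(6, 20).
Mode = (6−1)/(6+20−2) = 5/24 = 0.2083.
Mean = 6/(6+20) = 6/26 = 0.2308.
Mean > mode: the posterior has a right tail.

MAP: 0.2083. Posterior mean: 0.2308.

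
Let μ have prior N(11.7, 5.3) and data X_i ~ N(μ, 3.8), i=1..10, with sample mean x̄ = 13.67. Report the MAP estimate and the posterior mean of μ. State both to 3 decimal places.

MAP = 13.538; posterior mean = 13.538

Posterior for μ is Normal. Precision-weighted mean: (1/5.3·11.7 + 10/3.8·13.67) / (1/5.3 + 10/3.8) = 13.538.
A Normal posterior is symmetric, so mode = mean.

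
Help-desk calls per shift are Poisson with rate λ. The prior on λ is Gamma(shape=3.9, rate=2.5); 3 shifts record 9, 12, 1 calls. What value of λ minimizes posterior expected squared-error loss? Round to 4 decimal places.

Σ counts = 22. Posterior: Gamma(shape = 3.9+22 = 25.9, rate = 2.5+3 = 5.5).
Mode = (α−1)/β = 24.9/5.5 = 4.5273.
Mean = α/β = 25.9/5.5 = 4.7091.
Squared-error loss ⇒ the optimal estimator is the posterior mean.

4.7091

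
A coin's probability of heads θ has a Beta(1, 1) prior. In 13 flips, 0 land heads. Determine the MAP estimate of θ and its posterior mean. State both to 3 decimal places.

Posterior: Beta(1+0, 1+13) = Beta(1, 14).
Since α = 1 ≤ 1 and β > 1, the Beta density is monotone decreasing on [0,1]; the mode is at 0.
Mean = 1/(1+14) = 0.067.
The posterior is right-skewed, so the mean exceeds the mode.

MAP estimate = 0.000, posterior mean = 0.067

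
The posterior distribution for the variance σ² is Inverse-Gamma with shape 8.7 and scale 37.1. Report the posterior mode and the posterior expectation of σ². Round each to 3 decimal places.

MAP = 3.825; posterior mean = 4.818

Mode = β/(α+1) = 37.1/9.7 = 3.825.
Mean = β/(α−1) = 37.1/7.7 = 4.818.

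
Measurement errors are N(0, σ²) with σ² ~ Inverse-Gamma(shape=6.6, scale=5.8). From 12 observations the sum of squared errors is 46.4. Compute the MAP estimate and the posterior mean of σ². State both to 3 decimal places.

Posterior: Inverse-Gamma(shape = 6.6+12/2 = 12.6, scale = 5.8+46.4/2 = 29.0).
Mode = β/(α+1) = 29.0/13.6 = 2.132.
Mean = β/(α−1) = 29.0/11.6 = 2.500.
Mean > mode: the posterior has a right tail.

σ²_MAP = 2.132, E[σ²|data] = 2.500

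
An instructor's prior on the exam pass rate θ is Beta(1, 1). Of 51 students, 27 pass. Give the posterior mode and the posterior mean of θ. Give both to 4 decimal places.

Posterior: Beta(1+27, 1+24) = Beta(28, 25).
Mode = (28−1)/(28+25−2) = 27/51 = 0.5294.
With a flat prior the MAP equals the MLE, 27/51.
Mean = 28/(28+25) = 28/53 = 0.5283.
The posterior is left-skewed, so the mode exceeds the mean.

MAP = 0.5294; posterior mean = 0.5283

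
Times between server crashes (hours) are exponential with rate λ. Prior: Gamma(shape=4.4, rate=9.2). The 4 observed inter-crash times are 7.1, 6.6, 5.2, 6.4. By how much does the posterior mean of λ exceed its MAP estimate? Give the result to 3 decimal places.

0.029

Σ times = 25.3. Posterior: Gamma(shape = 4.4+4 = 8.4, rate = 9.2+25.3 = 34.5).
Mode = (α−1)/β = 7.4/34.5 = 0.214.
Mean = α/β = 8.4/34.5 = 0.243.
Difference = 0.243 − 0.214 = 0.029.
The mean is pulled above the mode by the posterior's right skew.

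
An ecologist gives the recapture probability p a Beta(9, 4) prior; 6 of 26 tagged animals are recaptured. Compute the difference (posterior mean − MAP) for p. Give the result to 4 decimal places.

0.0062

Posterior: Beta(9+6, 4+20) = Beta(15, 24).
Mode = (15−1)/(15+24−2) = 14/37 = 0.3784.
Mean = 15/(15+24) = 15/39 = 0.3846.
Difference = 0.3846 − 0.3784 = 0.0062.
Right-skewed posterior ⇒ mode < mean.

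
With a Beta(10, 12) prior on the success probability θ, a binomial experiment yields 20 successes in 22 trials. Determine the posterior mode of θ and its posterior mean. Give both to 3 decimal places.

Posterior: Beta(10+20, 12+2) = Beta(30, 14).
Mode = (30−1)/(30+14−2) = 29/42 = 0.690.
Mean = 30/(30+14) = 30/44 = 0.682.
Left-skewed posterior ⇒ mean < mode.

MAP = 0.690; posterior mean = 0.682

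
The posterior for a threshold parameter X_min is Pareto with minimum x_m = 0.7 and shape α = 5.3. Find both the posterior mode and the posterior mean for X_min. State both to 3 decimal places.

MAP = 0.700, posterior mean = 0.863

The Pareto density is strictly decreasing on [x_m, ∞), so the mode is x_m = 0.700.
Mean = α·x_m/(α−1) = 5.3·0.7/4.3 = 0.863.
The mean is pulled above the mode by the posterior's right skew.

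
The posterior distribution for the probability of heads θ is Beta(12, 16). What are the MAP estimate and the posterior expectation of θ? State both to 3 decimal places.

Mode = (12−1)/(12+16−2) = 11/26 = 0.423.
Mean = 12/(12+16) = 12/28 = 0.429.
Mean > mode: the posterior has a right tail.

MAP = 0.423, posterior mean = 0.429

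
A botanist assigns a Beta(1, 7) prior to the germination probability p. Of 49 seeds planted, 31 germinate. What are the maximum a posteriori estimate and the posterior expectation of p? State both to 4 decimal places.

Posterior: Beta(1+31, 7+18) = Beta(32, 25).
Mode = (32−1)/(32+25−2) = 31/55 = 0.5636.
Mean = 32/(32+25) = 32/57 = 0.5614.

MAP = 0.5636; posterior mean = 0.5614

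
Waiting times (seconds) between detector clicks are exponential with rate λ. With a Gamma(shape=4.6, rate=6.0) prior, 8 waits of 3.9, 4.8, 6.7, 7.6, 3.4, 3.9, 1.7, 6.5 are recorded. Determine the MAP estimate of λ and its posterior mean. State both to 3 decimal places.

MAP = 0.261; posterior mean = 0.283

Σ times = 38.5. Posterior: Gamma(shape = 4.6+8 = 12.6, rate = 6.0+38.5 = 44.5).
Mode = (α−1)/β = 11.6/44.5 = 0.261.
Mean = α/β = 12.6/44.5 = 0.283.
Right-skewed posterior ⇒ mode < mean.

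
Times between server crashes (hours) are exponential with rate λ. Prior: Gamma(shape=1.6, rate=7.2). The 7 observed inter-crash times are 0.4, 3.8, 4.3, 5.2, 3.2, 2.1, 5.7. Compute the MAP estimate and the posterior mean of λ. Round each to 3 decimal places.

Σ times = 24.7. Posterior: Gamma(shape = 1.6+7 = 8.6, rate = 7.2+24.7 = 31.9).
Mode = (α−1)/β = 7.6/31.9 = 0.238.
Mean = α/β = 8.6/31.9 = 0.270.
The posterior is right-skewed, so the mean exceeds the mode.

MAP = 0.238, posterior mean = 0.270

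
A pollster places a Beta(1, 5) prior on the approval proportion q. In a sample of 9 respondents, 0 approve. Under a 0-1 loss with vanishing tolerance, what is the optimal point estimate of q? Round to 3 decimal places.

Posterior: Beta(1+0, 5+9) = Beta(1, 14).
Since α = 1 ≤ 1 and β > 1, the Beta density is monotone decreasing on [0,1]; the mode is at 0.
Mean = 1/(1+14) = 0.067.
This is the posterior mode — the MAP estimate.

0.000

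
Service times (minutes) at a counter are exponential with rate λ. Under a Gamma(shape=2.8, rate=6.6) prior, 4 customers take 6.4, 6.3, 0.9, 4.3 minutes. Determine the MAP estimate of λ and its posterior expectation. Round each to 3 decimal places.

MAP estimate = 0.237, posterior expectation = 0.278

Σ times = 17.9. Posterior: Gamma(shape = 2.8+4 = 6.8, rate = 6.6+17.9 = 24.5).
Mode = (α−1)/β = 5.8/24.5 = 0.237.
Mean = α/β = 6.8/24.5 = 0.278.
Mean > mode: the posterior has a right tail.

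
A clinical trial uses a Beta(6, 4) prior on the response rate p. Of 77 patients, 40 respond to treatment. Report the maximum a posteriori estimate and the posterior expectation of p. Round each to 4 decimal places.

Posterior: Beta(6+40, 4+37) = Beta(46, 41).
Mode = (46−1)/(46+41−2) = 45/85 = 0.5294.
Mean = 46/(46+41) = 46/87 = 0.5287.

MAP = 0.5294, posterior mean = 0.5287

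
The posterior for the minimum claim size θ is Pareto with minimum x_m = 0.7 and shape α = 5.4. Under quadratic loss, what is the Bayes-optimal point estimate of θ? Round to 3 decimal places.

0.859

The Pareto density is strictly decreasing on [x_m, ∞), so the mode is x_m = 0.700.
Mean = α·x_m/(α−1) = 5.4·0.7/4.4 = 0.859.
Quadratic loss ⇒ the optimal estimator is the posterior mean.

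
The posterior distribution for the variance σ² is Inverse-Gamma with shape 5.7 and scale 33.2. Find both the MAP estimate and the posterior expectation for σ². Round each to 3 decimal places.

MAP = 4.955; posterior mean = 7.064

Mode = β/(α+1) = 33.2/6.7 = 4.955.
Mean = β/(α−1) = 33.2/4.7 = 7.064.
Right-skewed posterior ⇒ mode < mean.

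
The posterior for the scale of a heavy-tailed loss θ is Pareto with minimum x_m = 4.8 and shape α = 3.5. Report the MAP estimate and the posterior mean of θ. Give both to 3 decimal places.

The Pareto density is strictly decreasing on [x_m, ∞), so the mode is x_m = 4.800.
Mean = α·x_m/(α−1) = 3.5·4.8/2.5 = 6.720.
The posterior is right-skewed, so the mean exceeds the mode.

MAP estimate = 4.800, posterior mean = 6.720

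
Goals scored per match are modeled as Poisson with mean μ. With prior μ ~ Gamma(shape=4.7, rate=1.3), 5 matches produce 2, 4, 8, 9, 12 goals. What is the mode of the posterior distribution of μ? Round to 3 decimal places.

Σ counts = 35. Posterior: Gamma(shape = 4.7+35 = 39.7, rate = 1.3+5 = 6.3).
Mode = (α−1)/β = 38.7/6.3 = 6.143.
Mean = α/β = 39.7/6.3 = 6.302.
This is the posterior mode — the MAP estimate.

6.143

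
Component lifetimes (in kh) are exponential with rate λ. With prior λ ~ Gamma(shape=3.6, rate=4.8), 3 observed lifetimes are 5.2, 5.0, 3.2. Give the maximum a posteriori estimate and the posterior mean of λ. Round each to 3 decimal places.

Σ times = 13.4. Posterior: Gamma(shape = 3.6+3 = 6.6, rate = 4.8+13.4 = 18.2).
Mode = (α−1)/β = 5.6/18.2 = 0.308.
Mean = α/β = 6.6/18.2 = 0.363.

maximum a posteriori estimate = 0.308, posterior mean = 0.363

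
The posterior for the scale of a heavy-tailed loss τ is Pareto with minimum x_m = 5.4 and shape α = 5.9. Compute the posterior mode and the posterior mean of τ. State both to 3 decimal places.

The Pareto density is strictly decreasing on [x_m, ∞), so the mode is x_m = 5.400.
Mean = α·x_m/(α−1) = 5.9·5.4/4.9 = 6.502.
Mean > mode: the posterior has a right tail.

MAP = 5.400; posterior mean = 6.502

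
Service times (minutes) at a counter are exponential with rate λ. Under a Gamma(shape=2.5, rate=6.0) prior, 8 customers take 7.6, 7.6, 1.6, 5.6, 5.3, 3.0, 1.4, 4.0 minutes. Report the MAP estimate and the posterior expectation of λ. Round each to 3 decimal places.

Σ times = 36.1. Posterior: Gamma(shape = 2.5+8 = 10.5, rate = 6.0+36.1 = 42.1).
Mode = (α−1)/β = 9.5/42.1 = 0.226.
Mean = α/β = 10.5/42.1 = 0.249.
Mean > mode: the posterior has a right tail.

MAP estimate = 0.226, posterior expectation = 0.249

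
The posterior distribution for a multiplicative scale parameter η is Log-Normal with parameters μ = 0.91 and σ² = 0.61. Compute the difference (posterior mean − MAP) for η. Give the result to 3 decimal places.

Mode = exp(μ − σ²) = exp(0.30) = 1.350.
Mean = exp(μ + σ²/2) = exp(1.215) = 3.370.
Difference = 3.370 − 1.350 = 2.020.
The mean is pulled above the mode by the posterior's right skew.

2.020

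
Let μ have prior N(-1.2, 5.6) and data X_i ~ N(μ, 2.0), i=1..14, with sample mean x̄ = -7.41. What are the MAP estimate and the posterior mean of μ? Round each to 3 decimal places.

Posterior for μ is Normal. Precision-weighted mean: (1/5.6·-1.2 + 14/2.0·-7.41) / (1/5.6 + 14/2.0) = -7.256.
A Normal posterior is symmetric, so mode = mean.

MAP = -7.256; posterior mean = -7.256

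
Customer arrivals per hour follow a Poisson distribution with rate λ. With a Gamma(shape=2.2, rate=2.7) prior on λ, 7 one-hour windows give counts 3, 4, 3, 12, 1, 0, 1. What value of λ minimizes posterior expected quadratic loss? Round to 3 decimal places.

2.701

Σ counts = 24. Posterior: Gamma(shape = 2.2+24 = 26.2, rate = 2.7+7 = 9.7).
Mode = (α−1)/β = 25.2/9.7 = 2.598.
Mean = α/β = 26.2/9.7 = 2.701.
Quadratic loss ⇒ the optimal estimator is the posterior mean.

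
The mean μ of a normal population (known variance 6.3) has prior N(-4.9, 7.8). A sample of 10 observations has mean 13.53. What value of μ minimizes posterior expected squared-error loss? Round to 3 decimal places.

Posterior for μ is Normal. Precision-weighted mean: (1/7.8·-4.9 + 10/6.3·13.53) / (1/7.8 + 10/6.3) = 12.153.
A Normal posterior is symmetric, so mode = mean.
Squared-error loss ⇒ the optimal estimator is the posterior mean.

12.153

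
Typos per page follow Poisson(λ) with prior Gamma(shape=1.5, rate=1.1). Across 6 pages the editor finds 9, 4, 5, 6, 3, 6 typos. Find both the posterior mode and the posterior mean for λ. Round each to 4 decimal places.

MAP = 4.7183, posterior mean = 4.8592

Σ counts = 33. Posterior: Gamma(shape = 1.5+33 = 34.5, rate = 1.1+6 = 7.1).
Mode = (α−1)/β = 33.5/7.1 = 4.7183.
Mean = α/β = 34.5/7.1 = 4.8592.
Right-skewed posterior ⇒ mode < mean.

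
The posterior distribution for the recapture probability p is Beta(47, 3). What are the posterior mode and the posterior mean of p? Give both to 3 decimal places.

MAP = 0.958, posterior mean = 0.940

Mode = (47−1)/(47+3−2) = 46/48 = 0.958.
Mean = 47/(47+3) = 47/50 = 0.940.
Left-skewed posterior ⇒ mean < mode.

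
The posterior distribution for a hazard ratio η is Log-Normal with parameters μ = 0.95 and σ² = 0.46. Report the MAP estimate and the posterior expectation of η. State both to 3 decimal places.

η_MAP = 1.632, E[η|data] = 3.254

Mode = exp(μ − σ²) = exp(0.49) = 1.632.
Mean = exp(μ + σ²/2) = exp(1.180) = 3.254.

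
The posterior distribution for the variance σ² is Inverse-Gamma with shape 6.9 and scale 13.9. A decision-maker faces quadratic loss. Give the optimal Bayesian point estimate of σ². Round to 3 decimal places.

Mode = β/(α+1) = 13.9/7.9 = 1.759.
Mean = β/(α−1) = 13.9/5.9 = 2.356.
Quadratic loss ⇒ the optimal estimator is the posterior mean.

2.356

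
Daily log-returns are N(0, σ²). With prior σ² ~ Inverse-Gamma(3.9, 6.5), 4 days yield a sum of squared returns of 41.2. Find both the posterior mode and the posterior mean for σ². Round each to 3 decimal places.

Posterior: Inverse-Gamma(shape = 3.9+4/2 = 5.9, scale = 6.5+41.2/2 = 27.1).
Mode = β/(α+1) = 27.1/6.9 = 3.928.
Mean = β/(α−1) = 27.1/4.9 = 5.531.
The posterior is right-skewed, so the mean exceeds the mode.

σ²_MAP = 3.928, E[σ²|data] = 5.531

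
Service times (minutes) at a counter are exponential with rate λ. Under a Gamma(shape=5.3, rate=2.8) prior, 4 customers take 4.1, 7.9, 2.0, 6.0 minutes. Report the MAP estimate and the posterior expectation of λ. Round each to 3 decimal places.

Σ times = 20.0. Posterior: Gamma(shape = 5.3+4 = 9.3, rate = 2.8+20.0 = 22.8).
Mode = (α−1)/β = 8.3/22.8 = 0.364.
Mean = α/β = 9.3/22.8 = 0.408.
Right-skewed posterior ⇒ mode < mean.

MAP estimate = 0.364, posterior expectation = 0.408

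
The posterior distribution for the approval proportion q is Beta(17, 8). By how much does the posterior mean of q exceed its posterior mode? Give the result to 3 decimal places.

Mode = (17−1)/(17+8−2) = 16/23 = 0.696.
Mean = 17/(17+8) = 17/25 = 0.680.
Difference = 0.680 − 0.696 = -0.016.

-0.016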